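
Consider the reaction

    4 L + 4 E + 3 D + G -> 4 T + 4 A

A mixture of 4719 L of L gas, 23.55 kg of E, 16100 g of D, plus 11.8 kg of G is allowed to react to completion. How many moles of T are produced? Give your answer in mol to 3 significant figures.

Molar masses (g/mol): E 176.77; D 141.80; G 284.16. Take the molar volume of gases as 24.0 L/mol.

133 mol

n(L) = 4719 / 24.0 = 196.6 mol
n(E) = 23.55×1000 / 176.77 = 133.2 mol
n(D) = 16100 / 141.80 = 113.5 mol
n(G) = 11.80×1000 / 284.16 = 41.53 mol
n/ν for L = 196.6/4 = 49.15
n/ν for E = 133.2/4 = 33.30
n/ν for D = 113.5/3 = 37.83
n/ν for G = 41.53/1 = 41.53
Smallest n/ν is E → limiting reagent.
n(T) = (4/4) × 133.2 = 133.2 mol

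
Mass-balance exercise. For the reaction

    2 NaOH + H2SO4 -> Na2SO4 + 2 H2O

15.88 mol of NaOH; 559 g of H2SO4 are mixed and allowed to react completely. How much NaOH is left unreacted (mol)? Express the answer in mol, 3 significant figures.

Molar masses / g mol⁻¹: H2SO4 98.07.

n(NaOH) = 15.88 mol
n(H2SO4) = 559.0 / 98.07 = 5.700 mol
n/ν → NaOH: 7.940, H2SO4: 5.700; H2SO4 is limiting.
NaOH consumed = (2/1) × 5.700 = 11.40 mol
NaOH remaining = 15.88 − 11.40 = 4.480 mol

4.48 mol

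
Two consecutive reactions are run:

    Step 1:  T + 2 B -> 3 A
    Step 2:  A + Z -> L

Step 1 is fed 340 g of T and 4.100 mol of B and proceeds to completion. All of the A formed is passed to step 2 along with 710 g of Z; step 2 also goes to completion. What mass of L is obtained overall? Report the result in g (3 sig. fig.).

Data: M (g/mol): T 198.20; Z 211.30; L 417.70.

1400 g

Step 1:
n(T) = 340.0 / 198.20 = 1.715 mol
n(B) = 4.100 mol
n/ν for T = 1.715/1 = 1.715
n/ν for B = 4.100/2 = 2.050
Smallest n/ν is T → limiting reagent.
n(A) produced = (3/1) × 1.715 = 5.145 mol
Step 2:
n(A) available = 5.145 mol
n(Z) = 710.0 / 211.30 = 3.360 mol
n/ν for A = 5.145/1 = 5.145
n/ν for Z = 3.360/1 = 3.360
Smallest n/ν is Z → limiting reagent.
n(L) = (1/1) × 3.360 = 3.360 mol
mass = 3.360 × 417.70 = 1403 g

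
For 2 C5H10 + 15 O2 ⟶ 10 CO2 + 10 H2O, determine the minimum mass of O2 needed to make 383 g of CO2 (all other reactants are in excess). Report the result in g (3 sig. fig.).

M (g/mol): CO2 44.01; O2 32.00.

418 g

n(CO2) = 383 / 44.01 = 8.703 mol
n(O2) = (15/10) × 8.703 = 13.05 mol
mass = 13.05 × 32.00 = 417.6 g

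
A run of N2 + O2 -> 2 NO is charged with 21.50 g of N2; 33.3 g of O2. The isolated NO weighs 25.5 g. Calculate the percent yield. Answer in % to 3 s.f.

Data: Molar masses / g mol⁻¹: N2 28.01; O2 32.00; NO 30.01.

55.4 %

n(N2) = 21.50 / 28.01 = 0.7676 mol
n(O2) = 33.30 / 32.00 = 1.041 mol
n/ν for N2 = 0.7676/1 = 0.7676
n/ν for O2 = 1.041/1 = 1.041
Smallest n/ν is N2 → limiting reagent.
theoretical n(NO) = (2/1) × 0.7676 = 1.535 mol → 46.07 g
% yield = 25.5 / 46.07 × 100 = 55.35 %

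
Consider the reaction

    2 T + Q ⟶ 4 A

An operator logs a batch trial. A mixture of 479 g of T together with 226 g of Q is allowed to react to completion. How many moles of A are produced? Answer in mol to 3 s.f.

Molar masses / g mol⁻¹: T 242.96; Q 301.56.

3.00 mol

n(T) = 479.0 / 242.96 = 1.972 mol
n(Q) = 226.0 / 301.56 = 0.7494 mol
n/ν for T = 1.972/2 = 0.9860
n/ν for Q = 0.7494/1 = 0.7494
Smallest n/ν is Q → limiting reagent.
n(A) = (4/1) × 0.7494 = 2.998 mol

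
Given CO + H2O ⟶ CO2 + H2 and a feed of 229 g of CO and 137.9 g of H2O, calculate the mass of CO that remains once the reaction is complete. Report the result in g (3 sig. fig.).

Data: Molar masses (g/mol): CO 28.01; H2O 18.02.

n(CO) = 229.0 / 28.01 = 8.176 mol
n(H2O) = 137.9 / 18.02 = 7.653 mol
n/ν → CO: 8.176, H2O: 7.653; H2O is limiting.
CO consumed = (1/1) × 7.653 = 7.653 mol
CO remaining = 8.176 − 7.653 = 0.5230 mol
mass = 0.5230 × 28.01 = 14.65 g

14.7 g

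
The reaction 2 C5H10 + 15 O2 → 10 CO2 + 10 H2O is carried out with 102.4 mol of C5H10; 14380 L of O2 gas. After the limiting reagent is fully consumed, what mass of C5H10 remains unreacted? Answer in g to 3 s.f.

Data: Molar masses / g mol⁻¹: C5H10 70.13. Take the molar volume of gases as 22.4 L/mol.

n(C5H10) = 102.4 mol
n(O2) = 14380 / 22.4 = 642.0 mol
n/ν for C5H10 = 102.4/2 = 51.20
n/ν for O2 = 642.0/15 = 42.80
Smallest n/ν is O2 → limiting reagent.
C5H10 consumed = (2/15) × 642.0 = 85.60 mol
C5H10 remaining = 102.4 − 85.60 = 16.80 mol
mass = 16.80 × 70.13 = 1178 g

1180 g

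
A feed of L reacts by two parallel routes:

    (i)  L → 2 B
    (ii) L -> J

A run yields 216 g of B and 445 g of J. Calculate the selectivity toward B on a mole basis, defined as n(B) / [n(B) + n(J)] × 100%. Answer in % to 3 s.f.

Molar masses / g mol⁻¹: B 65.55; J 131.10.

n(B) = 216 / 65.55 = 3.295 mol
n(J) = 445 / 131.10 = 3.394 mol
selectivity = 3.295/(3.295+3.394) × 100 = 49.26 %

49.3 %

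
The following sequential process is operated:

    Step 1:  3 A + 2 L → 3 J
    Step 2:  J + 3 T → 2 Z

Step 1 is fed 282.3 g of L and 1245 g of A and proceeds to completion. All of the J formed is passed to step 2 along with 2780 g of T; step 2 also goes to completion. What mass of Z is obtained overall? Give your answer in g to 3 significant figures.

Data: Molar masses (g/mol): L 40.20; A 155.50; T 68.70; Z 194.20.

3110 g

Step 1:
n(L) = 282.3 / 40.20 = 7.022 mol
n(A) = 1245 / 155.50 = 8.006 mol
n/ν for L = 7.022/2 = 3.511
n/ν for A = 8.006/3 = 2.669
Smallest n/ν is A → limiting reagent.
n(J) produced = (3/3) × 8.006 = 8.006 mol
Step 2:
n(J) available = 8.006 mol
n(T) = 2780 / 68.70 = 40.47 mol
n/ν for J = 8.006/1 = 8.006
n/ν for T = 40.47/3 = 13.49
Smallest n/ν is J → limiting reagent.
n(Z) = (2/1) × 8.006 = 16.01 mol
mass = 16.01 × 194.20 = 3109 g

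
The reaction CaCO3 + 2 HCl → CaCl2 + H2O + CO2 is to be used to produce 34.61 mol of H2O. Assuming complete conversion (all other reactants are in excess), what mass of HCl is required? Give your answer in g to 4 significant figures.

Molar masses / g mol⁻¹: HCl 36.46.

n(H2O) = 34.61 mol
n(HCl) = (2/1) × 34.61 = 69.22 mol
mass = 69.22 × 36.46 = 2524 g

2524 g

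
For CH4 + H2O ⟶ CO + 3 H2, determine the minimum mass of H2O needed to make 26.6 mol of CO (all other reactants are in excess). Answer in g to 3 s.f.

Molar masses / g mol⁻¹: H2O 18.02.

479 g

n(CO) = 26.60 mol
n(H2O) = (1/1) × 26.60 = 26.60 mol
mass = 26.60 × 18.02 = 479.3 g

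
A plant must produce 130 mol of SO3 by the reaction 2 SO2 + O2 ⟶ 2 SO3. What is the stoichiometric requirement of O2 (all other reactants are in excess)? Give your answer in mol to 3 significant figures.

65.0 mol

n(SO3) = 130.0 mol
n(O2) = (1/2) × 130.0 = 65.00 mol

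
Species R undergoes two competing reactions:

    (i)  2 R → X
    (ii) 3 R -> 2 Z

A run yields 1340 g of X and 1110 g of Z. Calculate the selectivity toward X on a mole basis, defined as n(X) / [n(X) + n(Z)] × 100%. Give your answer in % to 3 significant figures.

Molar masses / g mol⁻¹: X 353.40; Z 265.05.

n(X) = 1340 / 353.40 = 3.792 mol
n(Z) = 1110 / 265.05 = 4.188 mol
selectivity = 3.792/(3.792+4.188) × 100 = 47.52 %

47.5 %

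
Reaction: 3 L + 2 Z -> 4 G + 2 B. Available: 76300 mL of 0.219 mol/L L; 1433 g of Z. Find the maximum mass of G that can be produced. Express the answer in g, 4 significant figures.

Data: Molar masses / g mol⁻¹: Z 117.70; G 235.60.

5249 g

n(L) = 0.219 × 76300/1000 = 16.71 mol
n(Z) = 1433 / 117.70 = 12.18 mol
n/ν → L: 5.570, Z: 6.090; L is limiting.
n(G) = (4/3) × 16.71 = 22.28 mol
mass = 22.28 × 235.60 = 5249 g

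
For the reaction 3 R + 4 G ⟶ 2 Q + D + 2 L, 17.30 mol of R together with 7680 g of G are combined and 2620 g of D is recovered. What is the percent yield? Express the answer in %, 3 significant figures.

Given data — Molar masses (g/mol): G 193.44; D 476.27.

95.4 %

n(R) = 17.30 mol
n(G) = 7680 / 193.44 = 39.70 mol
n/ν for R = 17.30/3 = 5.767
n/ν for G = 39.70/4 = 9.925
Smallest n/ν is R → limiting reagent.
theoretical n(D) = (1/3) × 17.30 = 5.767 mol → 2747 g
% yield = 2620 / 2747 × 100 = 95.38 %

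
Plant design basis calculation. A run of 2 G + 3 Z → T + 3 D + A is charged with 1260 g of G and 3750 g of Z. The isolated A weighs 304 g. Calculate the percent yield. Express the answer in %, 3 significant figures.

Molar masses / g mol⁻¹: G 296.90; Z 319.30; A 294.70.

n(G) = 1260 / 296.90 = 4.244 mol
n(Z) = 3750 / 319.30 = 11.74 mol
n/ν for G = 4.244/2 = 2.122
n/ν for Z = 11.74/3 = 3.913
Smallest n/ν is G → limiting reagent.
theoretical n(A) = (1/2) × 4.244 = 2.122 mol → 625.4 g
% yield = 304 / 625.4 × 100 = 48.61 %

48.6 %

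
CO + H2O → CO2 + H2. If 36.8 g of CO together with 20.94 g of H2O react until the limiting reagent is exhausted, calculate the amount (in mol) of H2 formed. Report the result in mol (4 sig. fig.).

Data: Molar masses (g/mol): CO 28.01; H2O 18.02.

1.162 mol

n(CO) = 36.80 / 28.01 = 1.314 mol
n(H2O) = 20.94 / 18.02 = 1.162 mol
n/ν for CO = 1.314/1 = 1.314
n/ν for H2O = 1.162/1 = 1.162
Smallest n/ν is H2O → limiting reagent.
n(H2) = (1/1) × 1.162 = 1.162 mol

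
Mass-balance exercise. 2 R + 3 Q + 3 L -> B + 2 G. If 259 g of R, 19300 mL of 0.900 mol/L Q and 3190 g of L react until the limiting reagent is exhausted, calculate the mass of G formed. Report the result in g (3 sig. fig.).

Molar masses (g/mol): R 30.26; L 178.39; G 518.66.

4440 g

n(R) = 259.0 / 30.26 = 8.559 mol
n(Q) = 0.900 × 19300/1000 = 17.37 mol
n(L) = 3190 / 178.39 = 17.88 mol
n/ν → R: 4.280, Q: 5.790, L: 5.960; R is limiting.
n(G) = (2/2) × 8.559 = 8.559 mol
mass = 8.559 × 518.66 = 4439 g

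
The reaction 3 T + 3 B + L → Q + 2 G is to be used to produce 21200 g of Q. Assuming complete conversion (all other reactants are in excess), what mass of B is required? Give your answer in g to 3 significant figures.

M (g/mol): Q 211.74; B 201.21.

n(Q) = 21200 / 211.74 = 100.1 mol
n(B) = (3/1) × 100.1 = 300.3 mol
mass = 300.3 × 201.21 = 60420 g

60400 g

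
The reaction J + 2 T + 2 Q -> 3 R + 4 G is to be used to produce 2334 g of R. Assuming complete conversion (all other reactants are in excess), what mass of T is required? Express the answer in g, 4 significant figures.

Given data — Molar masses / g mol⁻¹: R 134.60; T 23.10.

267.0 g

n(R) = 2334 / 134.60 = 17.34 mol
n(T) = (2/3) × 17.34 = 11.56 mol
mass = 11.56 × 23.10 = 267.0 g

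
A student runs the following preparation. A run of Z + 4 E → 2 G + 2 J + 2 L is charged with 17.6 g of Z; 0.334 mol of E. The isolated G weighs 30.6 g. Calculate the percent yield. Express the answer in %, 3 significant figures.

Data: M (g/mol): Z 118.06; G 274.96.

66.6 %

n(Z) = 17.60 / 118.06 = 0.1491 mol
n(E) = 0.3340 mol
n/ν for Z = 0.1491/1 = 0.1491
n/ν for E = 0.3340/4 = 0.08350
Smallest n/ν is E → limiting reagent.
theoretical n(G) = (2/4) × 0.3340 = 0.1670 mol → 45.92 g
% yield = 30.6 / 45.92 × 100 = 66.64 %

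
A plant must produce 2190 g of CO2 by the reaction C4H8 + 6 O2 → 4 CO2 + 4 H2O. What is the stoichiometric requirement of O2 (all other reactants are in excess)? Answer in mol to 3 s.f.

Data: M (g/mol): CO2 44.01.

n(CO2) = 2190 / 44.01 = 49.76 mol
n(O2) = (6/4) × 49.76 = 74.64 mol

74.6 mol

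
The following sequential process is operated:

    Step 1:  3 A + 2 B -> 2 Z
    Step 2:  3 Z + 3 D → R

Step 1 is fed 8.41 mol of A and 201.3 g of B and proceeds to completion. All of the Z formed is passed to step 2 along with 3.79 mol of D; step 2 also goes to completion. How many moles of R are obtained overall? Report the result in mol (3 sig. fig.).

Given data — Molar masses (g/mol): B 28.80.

1.26 mol

Step 1:
n(A) = 8.410 mol
n(B) = 201.3 / 28.80 = 6.990 mol
n/ν for A = 8.410/3 = 2.803
n/ν for B = 6.990/2 = 3.495
Smallest n/ν is A → limiting reagent.
n(Z) produced = (2/3) × 8.410 = 5.607 mol
Step 2:
n(Z) available = 5.607 mol
n(D) = 3.790 mol
n/ν for Z = 5.607/3 = 1.869
n/ν for D = 3.790/3 = 1.263
Smallest n/ν is D → limiting reagent.
n(R) = (1/3) × 3.790 = 1.263 mol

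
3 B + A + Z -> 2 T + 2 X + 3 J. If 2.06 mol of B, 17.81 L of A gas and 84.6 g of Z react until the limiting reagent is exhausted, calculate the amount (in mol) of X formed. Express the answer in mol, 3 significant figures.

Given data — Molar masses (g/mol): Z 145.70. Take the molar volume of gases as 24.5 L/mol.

1.16 mol

n(B) = 2.060 mol
n(A) = 17.81 / 24.5 = 0.7269 mol
n(Z) = 84.60 / 145.70 = 0.5806 mol
n/ν → B: 0.6867, A: 0.7269, Z: 0.5806; Z is limiting.
n(X) = (2/1) × 0.5806 = 1.161 mol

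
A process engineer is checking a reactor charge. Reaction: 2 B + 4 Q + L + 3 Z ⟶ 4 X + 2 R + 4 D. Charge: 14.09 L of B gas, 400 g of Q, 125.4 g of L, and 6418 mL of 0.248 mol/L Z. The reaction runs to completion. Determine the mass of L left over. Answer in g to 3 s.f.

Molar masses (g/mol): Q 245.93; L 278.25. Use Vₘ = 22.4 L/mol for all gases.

n(B) = 14.09 / 22.4 = 0.6290 mol
n(Q) = 400.0 / 245.93 = 1.626 mol
n(L) = 125.4 / 278.25 = 0.4507 mol
n(Z) = 0.248 × 6418/1000 = 1.592 mol
n/ν → B: 0.3145, Q: 0.4065, L: 0.4507, Z: 0.5307; B is limiting.
L consumed = (1/2) × 0.6290 = 0.3145 mol
L remaining = 0.4507 − 0.3145 = 0.1362 mol
mass = 0.1362 × 278.25 = 37.90 g

37.9 g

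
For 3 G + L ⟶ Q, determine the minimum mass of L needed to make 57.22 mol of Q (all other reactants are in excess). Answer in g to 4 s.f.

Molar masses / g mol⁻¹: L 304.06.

n(Q) = 57.22 mol
n(L) = (1/1) × 57.22 = 57.22 mol
mass = 57.22 × 304.06 = 17400 g

17400 g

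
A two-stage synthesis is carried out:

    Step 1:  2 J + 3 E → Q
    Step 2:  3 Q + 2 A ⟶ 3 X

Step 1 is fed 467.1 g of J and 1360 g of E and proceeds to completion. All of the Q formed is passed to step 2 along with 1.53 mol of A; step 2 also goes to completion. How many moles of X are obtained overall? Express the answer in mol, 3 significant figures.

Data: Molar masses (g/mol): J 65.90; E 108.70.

2.30 mol

Step 1:
n(J) = 467.1 / 65.90 = 7.088 mol
n(E) = 1360 / 108.70 = 12.51 mol
n/ν → J: 3.544, E: 4.170; J is limiting.
n(Q) produced = (1/2) × 7.088 = 3.544 mol
Step 2:
n(Q) available = 3.544 mol
n(A) = 1.530 mol
n/ν → Q: 1.181, A: 0.7650; A is limiting.
n(X) = (3/2) × 1.530 = 2.295 mol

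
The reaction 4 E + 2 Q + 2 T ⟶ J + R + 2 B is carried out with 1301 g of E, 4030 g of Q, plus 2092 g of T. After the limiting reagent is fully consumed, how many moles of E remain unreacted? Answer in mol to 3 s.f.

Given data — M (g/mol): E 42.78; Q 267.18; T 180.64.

7.25 mol

n(E) = 1301 / 42.78 = 30.41 mol
n(Q) = 4030 / 267.18 = 15.08 mol
n(T) = 2092 / 180.64 = 11.58 mol
n/ν for E = 30.41/4 = 7.603
n/ν for Q = 15.08/2 = 7.540
n/ν for T = 11.58/2 = 5.790
Smallest n/ν is T → limiting reagent.
E consumed = (4/2) × 11.58 = 23.16 mol
E remaining = 30.41 − 23.16 = 7.250 mol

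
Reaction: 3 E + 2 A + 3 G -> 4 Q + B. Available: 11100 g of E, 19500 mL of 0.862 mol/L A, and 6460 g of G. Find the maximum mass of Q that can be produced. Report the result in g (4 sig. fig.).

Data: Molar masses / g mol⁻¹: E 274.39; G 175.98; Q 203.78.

6851 g

n(E) = 11100 / 274.39 = 40.45 mol
n(A) = 0.862 × 19500/1000 = 16.81 mol
n(G) = 6460 / 175.98 = 36.71 mol
n/ν for E = 40.45/3 = 13.48
n/ν for A = 16.81/2 = 8.405
n/ν for G = 36.71/3 = 12.24
Smallest n/ν is A → limiting reagent.
n(Q) = (4/2) × 16.81 = 33.62 mol
mass = 33.62 × 203.78 = 6851 g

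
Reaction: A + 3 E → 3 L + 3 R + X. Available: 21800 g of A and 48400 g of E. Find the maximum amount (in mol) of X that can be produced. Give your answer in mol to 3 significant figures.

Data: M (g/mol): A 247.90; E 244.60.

66.0 mol

n(A) = 21800 / 247.90 = 87.94 mol
n(E) = 48400 / 244.60 = 197.9 mol
n/ν for A = 87.94/1 = 87.94
n/ν for E = 197.9/3 = 65.97
Smallest n/ν is E → limiting reagent.
n(X) = (1/3) × 197.9 = 65.97 mol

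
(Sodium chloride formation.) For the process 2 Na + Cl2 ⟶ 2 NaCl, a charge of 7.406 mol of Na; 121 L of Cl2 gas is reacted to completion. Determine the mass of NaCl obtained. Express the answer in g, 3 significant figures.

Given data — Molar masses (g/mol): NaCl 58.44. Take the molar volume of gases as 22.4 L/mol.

433 g

n(Na) = 7.406 mol
n(Cl2) = 121.0 / 22.4 = 5.402 mol
n/ν for Na = 7.406/2 = 3.703
n/ν for Cl2 = 5.402/1 = 5.402
Smallest n/ν is Na → limiting reagent.
n(NaCl) = (2/2) × 7.406 = 7.406 mol
mass = 7.406 × 58.44 = 432.8 g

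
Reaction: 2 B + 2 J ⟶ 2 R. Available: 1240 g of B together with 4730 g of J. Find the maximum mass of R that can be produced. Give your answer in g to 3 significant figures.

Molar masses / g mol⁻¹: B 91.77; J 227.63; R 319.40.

n(B) = 1240 / 91.77 = 13.51 mol
n(J) = 4730 / 227.63 = 20.78 mol
n/ν → B: 6.755, J: 10.39; B is limiting.
n(R) = (2/2) × 13.51 = 13.51 mol
mass = 13.51 × 319.40 = 4315 g

4320 g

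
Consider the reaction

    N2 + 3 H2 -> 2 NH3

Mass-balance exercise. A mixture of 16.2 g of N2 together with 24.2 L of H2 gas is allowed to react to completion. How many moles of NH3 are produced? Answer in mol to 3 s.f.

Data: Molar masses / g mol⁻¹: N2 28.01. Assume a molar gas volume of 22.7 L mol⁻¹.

n(N2) = 16.20 / 28.01 = 0.5784 mol
n(H2) = 24.20 / 22.7 = 1.066 mol
n/ν → N2: 0.5784, H2: 0.3553; H2 is limiting.
n(NH3) = (2/3) × 1.066 = 0.7107 mol

0.711 mol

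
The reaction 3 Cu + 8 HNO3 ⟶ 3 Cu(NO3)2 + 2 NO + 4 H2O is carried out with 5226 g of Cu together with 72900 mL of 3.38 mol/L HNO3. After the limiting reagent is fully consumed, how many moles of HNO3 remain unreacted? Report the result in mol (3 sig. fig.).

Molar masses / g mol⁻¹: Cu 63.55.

27.1 mol

n(Cu) = 5226 / 63.55 = 82.23 mol
n(HNO3) = 3.38 × 72900/1000 = 246.4 mol
n/ν for Cu = 82.23/3 = 27.41
n/ν for HNO3 = 246.4/8 = 30.80
Smallest n/ν is Cu → limiting reagent.
HNO3 consumed = (8/3) × 82.23 = 219.3 mol
HNO3 remaining = 246.4 − 219.3 = 27.10 mol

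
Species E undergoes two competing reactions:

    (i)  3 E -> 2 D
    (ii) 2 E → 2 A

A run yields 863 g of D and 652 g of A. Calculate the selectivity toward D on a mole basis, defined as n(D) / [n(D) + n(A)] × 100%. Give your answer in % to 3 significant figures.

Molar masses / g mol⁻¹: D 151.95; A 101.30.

n(D) = 863 / 151.95 = 5.679 mol
n(A) = 652 / 101.30 = 6.436 mol
selectivity = 5.679/(5.679+6.436) × 100 = 46.88 %

46.9 %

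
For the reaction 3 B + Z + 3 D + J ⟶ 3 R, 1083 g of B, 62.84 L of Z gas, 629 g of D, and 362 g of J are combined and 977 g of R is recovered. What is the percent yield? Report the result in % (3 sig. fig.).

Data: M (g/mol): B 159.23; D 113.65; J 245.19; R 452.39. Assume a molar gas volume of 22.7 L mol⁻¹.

48.8 %

n(B) = 1083 / 159.23 = 6.801 mol
n(Z) = 62.84 / 22.7 = 2.768 mol
n(D) = 629.0 / 113.65 = 5.535 mol
n(J) = 362.0 / 245.19 = 1.476 mol
n/ν for B = 6.801/3 = 2.267
n/ν for Z = 2.768/1 = 2.768
n/ν for D = 5.535/3 = 1.845
n/ν for J = 1.476/1 = 1.476
Smallest n/ν is J → limiting reagent.
theoretical n(R) = (3/1) × 1.476 = 4.428 mol → 2003 g
% yield = 977 / 2003 × 100 = 48.78 %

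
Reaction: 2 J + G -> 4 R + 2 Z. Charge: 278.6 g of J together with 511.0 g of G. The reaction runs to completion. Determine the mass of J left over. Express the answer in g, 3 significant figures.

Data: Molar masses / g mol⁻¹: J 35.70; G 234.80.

123 g

n(J) = 278.6 / 35.70 = 7.804 mol
n(G) = 511.0 / 234.80 = 2.176 mol
n/ν → J: 3.902, G: 2.176; G is limiting.
J consumed = (2/1) × 2.176 = 4.352 mol
J remaining = 7.804 − 4.352 = 3.452 mol
mass = 3.452 × 35.70 = 123.2 g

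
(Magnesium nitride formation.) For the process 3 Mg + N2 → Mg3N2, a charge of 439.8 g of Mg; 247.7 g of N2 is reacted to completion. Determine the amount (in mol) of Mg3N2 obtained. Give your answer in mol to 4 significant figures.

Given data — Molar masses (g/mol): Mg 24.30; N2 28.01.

n(Mg) = 439.8 / 24.30 = 18.10 mol
n(N2) = 247.7 / 28.01 = 8.843 mol
n/ν → Mg: 6.033, N2: 8.843; Mg is limiting.
n(Mg3N2) = (1/3) × 18.10 = 6.033 mol

6.033 mol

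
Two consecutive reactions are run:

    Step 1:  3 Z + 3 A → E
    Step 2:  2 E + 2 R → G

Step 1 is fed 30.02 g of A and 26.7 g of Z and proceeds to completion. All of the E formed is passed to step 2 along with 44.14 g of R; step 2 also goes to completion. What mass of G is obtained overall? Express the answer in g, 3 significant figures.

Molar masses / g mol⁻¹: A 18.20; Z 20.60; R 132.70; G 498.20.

Step 1:
n(A) = 30.02 / 18.20 = 1.649 mol
n(Z) = 26.70 / 20.60 = 1.296 mol
n/ν → A: 0.5497, Z: 0.4320; Z is limiting.
n(E) produced = (1/3) × 1.296 = 0.4320 mol
Step 2:
n(E) available = 0.4320 mol
n(R) = 44.14 / 132.70 = 0.3326 mol
n/ν → E: 0.2160, R: 0.1663; R is limiting.
n(G) = (1/2) × 0.3326 = 0.1663 mol
mass = 0.1663 × 498.20 = 82.85 g

82.9 g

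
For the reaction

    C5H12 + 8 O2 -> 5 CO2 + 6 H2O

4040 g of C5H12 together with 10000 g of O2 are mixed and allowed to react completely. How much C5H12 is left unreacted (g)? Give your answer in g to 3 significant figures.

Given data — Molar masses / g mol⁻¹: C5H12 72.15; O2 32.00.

n(C5H12) = 4040 / 72.15 = 55.99 mol
n(O2) = 10000 / 32.00 = 312.5 mol
n/ν for C5H12 = 55.99/1 = 55.99
n/ν for O2 = 312.5/8 = 39.06
Smallest n/ν is O2 → limiting reagent.
C5H12 consumed = (1/8) × 312.5 = 39.06 mol
C5H12 remaining = 55.99 − 39.06 = 16.93 mol
mass = 16.93 × 72.15 = 1221 g

1220 g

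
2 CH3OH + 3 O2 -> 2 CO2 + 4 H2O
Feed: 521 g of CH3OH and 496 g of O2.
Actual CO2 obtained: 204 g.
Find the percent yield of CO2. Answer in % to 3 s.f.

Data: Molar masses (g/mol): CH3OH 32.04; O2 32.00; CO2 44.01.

44.9 %

n(CH3OH) = 521.0 / 32.04 = 16.26 mol
n(O2) = 496.0 / 32.00 = 15.50 mol
n/ν for CH3OH = 16.26/2 = 8.130
n/ν for O2 = 15.50/3 = 5.167
Smallest n/ν is O2 → limiting reagent.
theoretical n(CO2) = (2/3) × 15.50 = 10.33 mol → 454.6 g
% yield = 204 / 454.6 × 100 = 44.87 %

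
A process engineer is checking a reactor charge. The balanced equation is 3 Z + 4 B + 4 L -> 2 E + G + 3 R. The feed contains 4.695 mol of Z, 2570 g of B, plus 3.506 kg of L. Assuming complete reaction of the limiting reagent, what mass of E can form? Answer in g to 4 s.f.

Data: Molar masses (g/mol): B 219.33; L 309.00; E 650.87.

2037 g

n(Z) = 4.695 mol
n(B) = 2570 / 219.33 = 11.72 mol
n(L) = 3.506×1000 / 309.00 = 11.35 mol
n/ν for Z = 4.695/3 = 1.565
n/ν for B = 11.72/4 = 2.930
n/ν for L = 11.35/4 = 2.838
Smallest n/ν is Z → limiting reagent.
n(E) = (2/3) × 4.695 = 3.130 mol
mass = 3.130 × 650.87 = 2037 g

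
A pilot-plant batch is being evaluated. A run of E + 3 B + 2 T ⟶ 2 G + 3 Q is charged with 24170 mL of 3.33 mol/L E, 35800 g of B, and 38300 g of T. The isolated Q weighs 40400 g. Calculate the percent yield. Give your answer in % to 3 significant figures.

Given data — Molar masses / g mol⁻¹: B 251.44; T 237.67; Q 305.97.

n(E) = 3.33 × 24170/1000 = 80.49 mol
n(B) = 35800 / 251.44 = 142.4 mol
n(T) = 38300 / 237.67 = 161.1 mol
n/ν for E = 80.49/1 = 80.49
n/ν for B = 142.4/3 = 47.47
n/ν for T = 161.1/2 = 80.55
Smallest n/ν is B → limiting reagent.
theoretical n(Q) = (3/3) × 142.4 = 142.4 mol → 43570 g
% yield = 40400 / 43570 × 100 = 92.72 %

92.7 %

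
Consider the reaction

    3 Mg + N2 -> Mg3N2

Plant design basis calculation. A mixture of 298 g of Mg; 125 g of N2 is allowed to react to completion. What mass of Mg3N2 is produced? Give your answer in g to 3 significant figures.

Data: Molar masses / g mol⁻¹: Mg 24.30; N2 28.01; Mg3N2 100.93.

413 g

n(Mg) = 298.0 / 24.30 = 12.26 mol
n(N2) = 125.0 / 28.01 = 4.463 mol
n/ν → Mg: 4.087, N2: 4.463; Mg is limiting.
n(Mg3N2) = (1/3) × 12.26 = 4.087 mol
mass = 4.087 × 100.93 = 412.5 g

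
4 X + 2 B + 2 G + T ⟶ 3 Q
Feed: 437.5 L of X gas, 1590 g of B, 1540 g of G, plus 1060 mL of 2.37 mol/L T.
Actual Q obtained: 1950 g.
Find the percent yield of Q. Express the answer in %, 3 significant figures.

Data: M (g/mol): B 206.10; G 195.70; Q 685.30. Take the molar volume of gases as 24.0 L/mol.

37.8 %

n(X) = 437.5 / 24.0 = 18.23 mol
n(B) = 1590 / 206.10 = 7.715 mol
n(G) = 1540 / 195.70 = 7.869 mol
n(T) = 2.37 × 1060/1000 = 2.512 mol
n/ν → X: 4.558, B: 3.858, G: 3.935, T: 2.512; T is limiting.
theoretical n(Q) = (3/1) × 2.512 = 7.536 mol → 5164 g
% yield = 1950 / 5164 × 100 = 37.76 %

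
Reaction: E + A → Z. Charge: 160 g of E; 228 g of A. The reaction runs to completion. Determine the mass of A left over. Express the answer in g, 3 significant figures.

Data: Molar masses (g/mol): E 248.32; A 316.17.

n(E) = 160.0 / 248.32 = 0.6443 mol
n(A) = 228.0 / 316.17 = 0.7211 mol
n/ν → E: 0.6443, A: 0.7211; E is limiting.
A consumed = (1/1) × 0.6443 = 0.6443 mol
A remaining = 0.7211 − 0.6443 = 0.07680 mol
mass = 0.07680 × 316.17 = 24.28 g

24.3 g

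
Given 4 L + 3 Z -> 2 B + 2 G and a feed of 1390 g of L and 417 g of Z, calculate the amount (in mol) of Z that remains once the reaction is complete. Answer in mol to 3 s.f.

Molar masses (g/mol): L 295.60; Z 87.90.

n(L) = 1390 / 295.60 = 4.702 mol
n(Z) = 417.0 / 87.90 = 4.744 mol
n/ν for L = 4.702/4 = 1.176
n/ν for Z = 4.744/3 = 1.581
Smallest n/ν is L → limiting reagent.
Z consumed = (3/4) × 4.702 = 3.527 mol
Z remaining = 4.744 − 3.527 = 1.217 mol

1.22 mol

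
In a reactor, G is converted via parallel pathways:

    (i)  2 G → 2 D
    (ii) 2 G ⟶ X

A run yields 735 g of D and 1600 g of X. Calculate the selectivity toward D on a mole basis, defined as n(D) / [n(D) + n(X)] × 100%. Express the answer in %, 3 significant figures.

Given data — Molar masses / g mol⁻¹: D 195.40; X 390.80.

47.9 %

n(D) = 735 / 195.40 = 3.762 mol
n(X) = 1600 / 390.80 = 4.094 mol
selectivity = 3.762/(3.762+4.094) × 100 = 47.89 %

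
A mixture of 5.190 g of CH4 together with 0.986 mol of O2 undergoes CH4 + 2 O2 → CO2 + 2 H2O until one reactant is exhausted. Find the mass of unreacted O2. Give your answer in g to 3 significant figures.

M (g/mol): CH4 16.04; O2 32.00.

n(CH4) = 5.190 / 16.04 = 0.3236 mol
n(O2) = 0.9860 mol
n/ν for CH4 = 0.3236/1 = 0.3236
n/ν for O2 = 0.9860/2 = 0.4930
Smallest n/ν is CH4 → limiting reagent.
O2 consumed = (2/1) × 0.3236 = 0.6472 mol
O2 remaining = 0.9860 − 0.6472 = 0.3388 mol
mass = 0.3388 × 32.00 = 10.84 g

10.8 g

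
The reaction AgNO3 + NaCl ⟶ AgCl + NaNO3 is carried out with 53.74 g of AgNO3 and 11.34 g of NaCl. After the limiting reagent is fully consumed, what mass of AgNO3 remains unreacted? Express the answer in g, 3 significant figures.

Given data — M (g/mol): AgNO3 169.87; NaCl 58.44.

n(AgNO3) = 53.74 / 169.87 = 0.3164 mol
n(NaCl) = 11.34 / 58.44 = 0.1940 mol
n/ν → AgNO3: 0.3164, NaCl: 0.1940; NaCl is limiting.
AgNO3 consumed = (1/1) × 0.1940 = 0.1940 mol
AgNO3 remaining = 0.3164 − 0.1940 = 0.1224 mol
mass = 0.1224 × 169.87 = 20.79 g

20.8 g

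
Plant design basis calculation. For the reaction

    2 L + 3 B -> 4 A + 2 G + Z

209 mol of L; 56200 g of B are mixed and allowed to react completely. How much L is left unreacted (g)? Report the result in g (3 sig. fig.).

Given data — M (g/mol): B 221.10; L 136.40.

5390 g

n(L) = 209.0 mol
n(B) = 56200 / 221.10 = 254.2 mol
n/ν for L = 209.0/2 = 104.5
n/ν for B = 254.2/3 = 84.73
Smallest n/ν is B → limiting reagent.
L consumed = (2/3) × 254.2 = 169.5 mol
L remaining = 209.0 − 169.5 = 39.50 mol
mass = 39.50 × 136.40 = 5388 g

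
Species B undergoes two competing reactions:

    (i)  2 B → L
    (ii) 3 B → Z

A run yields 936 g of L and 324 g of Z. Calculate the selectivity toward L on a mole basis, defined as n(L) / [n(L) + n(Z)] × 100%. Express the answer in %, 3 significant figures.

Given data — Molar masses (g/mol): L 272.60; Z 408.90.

n(L) = 936 / 272.60 = 3.434 mol
n(Z) = 324 / 408.90 = 0.7924 mol
selectivity = 3.434/(3.434+0.7924) × 100 = 81.25 %

81.3 %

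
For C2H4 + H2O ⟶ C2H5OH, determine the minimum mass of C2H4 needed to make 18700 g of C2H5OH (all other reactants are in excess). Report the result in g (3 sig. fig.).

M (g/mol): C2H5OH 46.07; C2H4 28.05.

n(C2H5OH) = 18700 / 46.07 = 405.9 mol
n(C2H4) = (1/1) × 405.9 = 405.9 mol
mass = 405.9 × 28.05 = 11390 g

11400 g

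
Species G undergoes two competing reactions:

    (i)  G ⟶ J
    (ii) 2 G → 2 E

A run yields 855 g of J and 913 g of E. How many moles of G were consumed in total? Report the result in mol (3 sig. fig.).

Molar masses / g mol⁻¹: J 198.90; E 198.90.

n(J) = 855 / 198.90 = 4.299 mol
n(E) = 913 / 198.90 = 4.590 mol
n(G) via (i) = (1/1)×4.299 = 4.299 mol
n(G) via (ii) = (2/2)×4.590 = 4.590 mol
total n(G) = 4.299 + 4.590 = 8.889 mol

8.89 mol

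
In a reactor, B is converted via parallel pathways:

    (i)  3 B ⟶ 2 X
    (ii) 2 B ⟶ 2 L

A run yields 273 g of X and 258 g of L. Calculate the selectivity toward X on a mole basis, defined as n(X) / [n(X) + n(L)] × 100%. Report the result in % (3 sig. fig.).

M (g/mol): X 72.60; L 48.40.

41.4 %

n(X) = 273 / 72.60 = 3.760 mol
n(L) = 258 / 48.40 = 5.331 mol
selectivity = 3.760/(3.760+5.331) × 100 = 41.36 %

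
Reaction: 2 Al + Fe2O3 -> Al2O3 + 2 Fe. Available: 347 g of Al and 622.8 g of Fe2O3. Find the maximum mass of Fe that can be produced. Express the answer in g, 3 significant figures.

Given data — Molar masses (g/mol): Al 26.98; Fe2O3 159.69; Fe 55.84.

n(Al) = 347.0 / 26.98 = 12.86 mol
n(Fe2O3) = 622.8 / 159.69 = 3.900 mol
n/ν for Al = 12.86/2 = 6.430
n/ν for Fe2O3 = 3.900/1 = 3.900
Smallest n/ν is Fe2O3 → limiting reagent.
n(Fe) = (2/1) × 3.900 = 7.800 mol
mass = 7.800 × 55.84 = 435.6 g

436 g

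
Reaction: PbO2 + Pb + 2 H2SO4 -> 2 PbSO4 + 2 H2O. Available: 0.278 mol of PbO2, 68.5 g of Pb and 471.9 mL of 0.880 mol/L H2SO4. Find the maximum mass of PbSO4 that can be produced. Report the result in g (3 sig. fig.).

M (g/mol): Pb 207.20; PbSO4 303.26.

n(PbO2) = 0.2780 mol
n(Pb) = 68.50 / 207.20 = 0.3306 mol
n(H2SO4) = 0.880 × 471.9/1000 = 0.4153 mol
n/ν for PbO2 = 0.2780/1 = 0.2780
n/ν for Pb = 0.3306/1 = 0.3306
n/ν for H2SO4 = 0.4153/2 = 0.2077
Smallest n/ν is H2SO4 → limiting reagent.
n(PbSO4) = (2/2) × 0.4153 = 0.4153 mol
mass = 0.4153 × 303.26 = 125.9 g

126 g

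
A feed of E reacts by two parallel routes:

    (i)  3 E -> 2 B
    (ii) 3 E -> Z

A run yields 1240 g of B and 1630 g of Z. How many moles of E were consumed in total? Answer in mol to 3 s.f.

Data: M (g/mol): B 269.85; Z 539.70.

n(B) = 1240 / 269.85 = 4.595 mol
n(Z) = 1630 / 539.70 = 3.020 mol
n(E) via (i) = (3/2)×4.595 = 6.893 mol
n(E) via (ii) = (3/1)×3.020 = 9.060 mol
total n(E) = 6.893 + 9.060 = 15.95 mol

16.0 mol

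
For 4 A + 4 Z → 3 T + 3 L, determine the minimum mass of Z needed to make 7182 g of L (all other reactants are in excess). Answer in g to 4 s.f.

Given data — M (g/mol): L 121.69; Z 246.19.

19370 g

n(L) = 7182 / 121.69 = 59.02 mol
n(Z) = (4/3) × 59.02 = 78.69 mol
mass = 78.69 × 246.19 = 19370 g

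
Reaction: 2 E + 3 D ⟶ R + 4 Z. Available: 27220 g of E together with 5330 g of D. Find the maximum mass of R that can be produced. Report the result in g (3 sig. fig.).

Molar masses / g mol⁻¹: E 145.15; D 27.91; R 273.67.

17400 g

n(E) = 27220 / 145.15 = 187.5 mol
n(D) = 5330 / 27.91 = 191.0 mol
n/ν for E = 187.5/2 = 93.75
n/ν for D = 191.0/3 = 63.67
Smallest n/ν is D → limiting reagent.
n(R) = (1/3) × 191.0 = 63.67 mol
mass = 63.67 × 273.67 = 17420 g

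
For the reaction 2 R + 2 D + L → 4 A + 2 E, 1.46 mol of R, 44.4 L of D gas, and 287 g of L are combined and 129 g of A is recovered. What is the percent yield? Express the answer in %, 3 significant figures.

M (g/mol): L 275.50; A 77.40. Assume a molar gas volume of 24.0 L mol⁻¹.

n(R) = 1.460 mol
n(D) = 44.40 / 24.0 = 1.850 mol
n(L) = 287.0 / 275.50 = 1.042 mol
n/ν → R: 0.7300, D: 0.9250, L: 1.042; R is limiting.
theoretical n(A) = (4/2) × 1.460 = 2.920 mol → 226.0 g
% yield = 129 / 226.0 × 100 = 57.08 %

57.1 %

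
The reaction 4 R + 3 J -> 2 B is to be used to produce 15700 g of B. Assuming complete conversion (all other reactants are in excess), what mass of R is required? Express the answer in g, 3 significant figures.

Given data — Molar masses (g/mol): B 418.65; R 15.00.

n(B) = 15700 / 418.65 = 37.50 mol
n(R) = (4/2) × 37.50 = 75.00 mol
mass = 75.00 × 15.00 = 1125 g

1130 g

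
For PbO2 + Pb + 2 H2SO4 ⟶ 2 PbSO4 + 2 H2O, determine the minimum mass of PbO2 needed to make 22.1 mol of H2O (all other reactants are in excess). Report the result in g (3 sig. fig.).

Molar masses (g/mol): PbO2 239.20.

n(H2O) = 22.10 mol
n(PbO2) = (1/2) × 22.10 = 11.05 mol
mass = 11.05 × 239.20 = 2643 g

2640 g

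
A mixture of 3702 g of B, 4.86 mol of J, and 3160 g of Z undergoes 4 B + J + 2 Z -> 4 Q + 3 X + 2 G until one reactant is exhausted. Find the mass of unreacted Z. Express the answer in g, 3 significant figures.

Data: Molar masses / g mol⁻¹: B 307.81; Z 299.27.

1360 g

n(B) = 3702 / 307.81 = 12.03 mol
n(J) = 4.860 mol
n(Z) = 3160 / 299.27 = 10.56 mol
n/ν → B: 3.008, J: 4.860, Z: 5.280; B is limiting.
Z consumed = (2/4) × 12.03 = 6.015 mol
Z remaining = 10.56 − 6.015 = 4.545 mol
mass = 4.545 × 299.27 = 1360 g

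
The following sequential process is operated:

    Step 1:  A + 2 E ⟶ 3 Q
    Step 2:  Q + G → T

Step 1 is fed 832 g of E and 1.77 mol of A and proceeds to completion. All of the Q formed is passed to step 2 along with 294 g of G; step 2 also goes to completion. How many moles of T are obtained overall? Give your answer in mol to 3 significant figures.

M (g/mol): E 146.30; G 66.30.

4.43 mol

Step 1:
n(E) = 832.0 / 146.30 = 5.687 mol
n(A) = 1.770 mol
n/ν for E = 5.687/2 = 2.844
n/ν for A = 1.770/1 = 1.770
Smallest n/ν is A → limiting reagent.
n(Q) produced = (3/1) × 1.770 = 5.310 mol
Step 2:
n(Q) available = 5.310 mol
n(G) = 294.0 / 66.30 = 4.434 mol
n/ν for Q = 5.310/1 = 5.310
n/ν for G = 4.434/1 = 4.434
Smallest n/ν is G → limiting reagent.
n(T) = (1/1) × 4.434 = 4.434 mol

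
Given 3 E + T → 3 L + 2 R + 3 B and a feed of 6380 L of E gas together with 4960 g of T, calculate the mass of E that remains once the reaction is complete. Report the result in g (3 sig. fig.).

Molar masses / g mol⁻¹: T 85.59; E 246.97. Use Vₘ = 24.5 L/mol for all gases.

n(E) = 6380 / 24.5 = 260.4 mol
n(T) = 4960 / 85.59 = 57.95 mol
n/ν for E = 260.4/3 = 86.80
n/ν for T = 57.95/1 = 57.95
Smallest n/ν is T → limiting reagent.
E consumed = (3/1) × 57.95 = 173.9 mol
E remaining = 260.4 − 173.9 = 86.50 mol
mass = 86.50 × 246.97 = 21360 g

21400 g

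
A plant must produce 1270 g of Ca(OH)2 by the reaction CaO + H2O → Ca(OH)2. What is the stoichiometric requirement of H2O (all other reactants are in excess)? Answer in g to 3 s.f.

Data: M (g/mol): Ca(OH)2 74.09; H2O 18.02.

n(Ca(OH)2) = 1270 / 74.09 = 17.14 mol
n(H2O) = (1/1) × 17.14 = 17.14 mol
mass = 17.14 × 18.02 = 308.9 g

309 g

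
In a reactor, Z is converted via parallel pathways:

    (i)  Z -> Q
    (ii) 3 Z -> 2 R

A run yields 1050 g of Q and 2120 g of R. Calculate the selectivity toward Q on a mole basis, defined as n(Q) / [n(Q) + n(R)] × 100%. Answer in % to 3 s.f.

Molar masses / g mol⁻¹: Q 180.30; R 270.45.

42.6 %

n(Q) = 1050 / 180.30 = 5.824 mol
n(R) = 2120 / 270.45 = 7.839 mol
selectivity = 5.824/(5.824+7.839) × 100 = 42.63 %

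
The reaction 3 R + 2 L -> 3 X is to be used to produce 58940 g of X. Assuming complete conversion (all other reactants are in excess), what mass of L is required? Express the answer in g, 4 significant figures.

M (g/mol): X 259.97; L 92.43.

13970 g

n(X) = 58940 / 259.97 = 226.7 mol
n(L) = (2/3) × 226.7 = 151.1 mol
mass = 151.1 × 92.43 = 13970 g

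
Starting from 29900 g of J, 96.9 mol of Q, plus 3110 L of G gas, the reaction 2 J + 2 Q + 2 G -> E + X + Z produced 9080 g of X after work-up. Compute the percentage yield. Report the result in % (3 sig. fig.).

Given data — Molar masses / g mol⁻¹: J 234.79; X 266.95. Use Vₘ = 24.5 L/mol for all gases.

n(J) = 29900 / 234.79 = 127.3 mol
n(Q) = 96.90 mol
n(G) = 3110 / 24.5 = 126.9 mol
n/ν → J: 63.65, Q: 48.45, G: 63.45; Q is limiting.
theoretical n(X) = (1/2) × 96.90 = 48.45 mol → 12930 g
% yield = 9080 / 12930 × 100 = 70.22 %

70.2 %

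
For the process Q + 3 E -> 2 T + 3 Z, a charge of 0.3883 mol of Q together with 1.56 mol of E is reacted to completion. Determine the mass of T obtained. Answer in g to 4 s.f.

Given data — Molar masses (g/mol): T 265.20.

n(Q) = 0.3883 mol
n(E) = 1.560 mol
n/ν for Q = 0.3883/1 = 0.3883
n/ν for E = 1.560/3 = 0.5200
Smallest n/ν is Q → limiting reagent.
n(T) = (2/1) × 0.3883 = 0.7766 mol
mass = 0.7766 × 265.20 = 206.0 g

206.0 g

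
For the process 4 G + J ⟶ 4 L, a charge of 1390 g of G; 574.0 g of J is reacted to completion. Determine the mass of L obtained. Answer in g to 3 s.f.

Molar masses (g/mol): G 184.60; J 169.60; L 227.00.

n(G) = 1390 / 184.60 = 7.530 mol
n(J) = 574.0 / 169.60 = 3.384 mol
n/ν for G = 7.530/4 = 1.883
n/ν for J = 3.384/1 = 3.384
Smallest n/ν is G → limiting reagent.
n(L) = (4/4) × 7.530 = 7.530 mol
mass = 7.530 × 227.00 = 1709 g

1710 g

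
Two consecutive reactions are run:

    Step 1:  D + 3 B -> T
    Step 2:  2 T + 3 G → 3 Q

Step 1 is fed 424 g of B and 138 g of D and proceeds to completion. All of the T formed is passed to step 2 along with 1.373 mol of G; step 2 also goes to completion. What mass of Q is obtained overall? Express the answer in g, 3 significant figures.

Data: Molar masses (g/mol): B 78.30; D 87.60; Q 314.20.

Step 1:
n(B) = 424.0 / 78.30 = 5.415 mol
n(D) = 138.0 / 87.60 = 1.575 mol
n/ν for B = 5.415/3 = 1.805
n/ν for D = 1.575/1 = 1.575
Smallest n/ν is D → limiting reagent.
n(T) produced = (1/1) × 1.575 = 1.575 mol
Step 2:
n(T) available = 1.575 mol
n(G) = 1.373 mol
n/ν for T = 1.575/2 = 0.7875
n/ν for G = 1.373/3 = 0.4577
Smallest n/ν is G → limiting reagent.
n(Q) = (3/3) × 1.373 = 1.373 mol
mass = 1.373 × 314.20 = 431.4 g

431 g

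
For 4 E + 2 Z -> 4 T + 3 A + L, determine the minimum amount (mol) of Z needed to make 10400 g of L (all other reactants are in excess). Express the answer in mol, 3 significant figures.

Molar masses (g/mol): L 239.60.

86.8 mol

n(L) = 10400 / 239.60 = 43.41 mol
n(Z) = (2/1) × 43.41 = 86.82 mol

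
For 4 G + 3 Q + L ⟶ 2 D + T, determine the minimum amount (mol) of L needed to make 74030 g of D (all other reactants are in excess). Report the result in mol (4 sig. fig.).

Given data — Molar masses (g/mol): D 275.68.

n(D) = 74030 / 275.68 = 268.5 mol
n(L) = (1/2) × 268.5 = 134.3 mol

134.3 mol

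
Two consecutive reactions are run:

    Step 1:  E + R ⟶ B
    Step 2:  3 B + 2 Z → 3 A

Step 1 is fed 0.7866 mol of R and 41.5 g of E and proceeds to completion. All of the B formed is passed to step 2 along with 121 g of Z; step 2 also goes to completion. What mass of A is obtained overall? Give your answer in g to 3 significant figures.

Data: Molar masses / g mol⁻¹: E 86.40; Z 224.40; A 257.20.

124 g

Step 1:
n(R) = 0.7866 mol
n(E) = 41.50 / 86.40 = 0.4803 mol
n/ν for R = 0.7866/1 = 0.7866
n/ν for E = 0.4803/1 = 0.4803
Smallest n/ν is E → limiting reagent.
n(B) produced = (1/1) × 0.4803 = 0.4803 mol
Step 2:
n(B) available = 0.4803 mol
n(Z) = 121.0 / 224.40 = 0.5392 mol
n/ν for B = 0.4803/3 = 0.1601
n/ν for Z = 0.5392/2 = 0.2696
Smallest n/ν is B → limiting reagent.
n(A) = (3/3) × 0.4803 = 0.4803 mol
mass = 0.4803 × 257.20 = 123.5 g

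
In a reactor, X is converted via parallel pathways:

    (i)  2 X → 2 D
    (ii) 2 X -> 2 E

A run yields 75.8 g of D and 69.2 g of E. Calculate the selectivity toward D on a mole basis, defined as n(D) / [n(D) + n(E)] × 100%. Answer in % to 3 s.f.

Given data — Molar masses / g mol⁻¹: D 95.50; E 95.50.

52.3 %

n(D) = 75.8 / 95.50 = 0.7937 mol
n(E) = 69.2 / 95.50 = 0.7246 mol
selectivity = 0.7937/(0.7937+0.7246) × 100 = 52.28 %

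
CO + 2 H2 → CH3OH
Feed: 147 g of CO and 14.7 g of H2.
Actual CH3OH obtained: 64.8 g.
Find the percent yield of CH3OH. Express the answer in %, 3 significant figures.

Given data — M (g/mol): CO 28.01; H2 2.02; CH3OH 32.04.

55.6 %

n(CO) = 147.0 / 28.01 = 5.248 mol
n(H2) = 14.70 / 2.02 = 7.277 mol
n/ν for CO = 5.248/1 = 5.248
n/ν for H2 = 7.277/2 = 3.639
Smallest n/ν is H2 → limiting reagent.
theoretical n(CH3OH) = (1/2) × 7.277 = 3.639 mol → 116.6 g
% yield = 64.8 / 116.6 × 100 = 55.57 %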